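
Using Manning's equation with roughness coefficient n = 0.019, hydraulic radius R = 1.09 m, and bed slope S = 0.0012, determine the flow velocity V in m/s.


Manning's equation gives V = (1/n) * R^(2/3) * S^(1/2).
First, compute R^(2/3) = 1.09^(2/3) = 1.0591.
Next, S^(1/2) = 0.0012^(1/2) = 0.034641.
Then 1/n = 1/0.019 = 52.63.
V = 52.63 * 1.0591 * 0.034641 = 1.931 m/s.

1.931


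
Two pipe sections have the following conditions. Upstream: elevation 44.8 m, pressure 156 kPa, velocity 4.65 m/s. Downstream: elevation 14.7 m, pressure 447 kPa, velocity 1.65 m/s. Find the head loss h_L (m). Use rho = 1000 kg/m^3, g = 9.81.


Total head at each section: H = z + p/(rho*g) + V^2/(2g).
H1 = 44.8 + 156*1000/(1000*9.81) + 4.65^2/(2*9.81)
   = 44.8 + 15.902 + 1.1021
   = 61.804 m.
H2 = 14.7 + 447*1000/(1000*9.81) + 1.65^2/(2*9.81)
   = 14.7 + 45.566 + 0.1388
   = 60.405 m.
h_L = H1 - H2 = 61.804 - 60.405 = 1.4 m.

1.4


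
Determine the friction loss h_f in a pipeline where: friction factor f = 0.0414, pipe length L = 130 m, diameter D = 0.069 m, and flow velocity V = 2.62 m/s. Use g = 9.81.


Darcy-Weisbach equation: h_f = f * (L/D) * V^2/(2g).
f * L/D = 0.0414 * 130/0.069 = 78.0.
V^2/(2g) = 2.62^2 / (2*9.81) = 6.8644 / 19.62 = 0.3499 m.
h_f = 78.0 * 0.3499 = 27.29 m.

27.29


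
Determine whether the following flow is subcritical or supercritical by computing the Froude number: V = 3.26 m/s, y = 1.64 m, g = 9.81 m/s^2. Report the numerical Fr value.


The Froude number is defined as Fr = V / sqrt(g*y).
g*y = 9.81 * 1.64 = 16.0884.
sqrt(g*y) = sqrt(16.0884) = 4.011.
Fr = 3.26 / 4.011 = 0.8128.
Since Fr < 1, the flow is subcritical.

0.8128


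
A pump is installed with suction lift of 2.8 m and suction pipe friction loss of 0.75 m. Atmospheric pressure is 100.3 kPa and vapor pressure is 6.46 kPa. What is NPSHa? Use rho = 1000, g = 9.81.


NPSHa = p_atm/(rho*g) - z_s - hf_s - p_vap/(rho*g).
p_atm/(rho*g) = 100.3*1000 / (1000*9.81) = 10.224 m.
p_vap/(rho*g) = 6.46*1000 / (1000*9.81) = 0.659 m.
NPSHa = 10.224 - 2.8 - 0.75 - 0.659
      = 6.02 m.

6.02


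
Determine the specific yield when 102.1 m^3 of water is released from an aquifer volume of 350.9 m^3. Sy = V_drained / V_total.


Specific yield Sy = Volume drained / Total volume.
Sy = 102.1 / 350.9
   = 0.291.

0.291


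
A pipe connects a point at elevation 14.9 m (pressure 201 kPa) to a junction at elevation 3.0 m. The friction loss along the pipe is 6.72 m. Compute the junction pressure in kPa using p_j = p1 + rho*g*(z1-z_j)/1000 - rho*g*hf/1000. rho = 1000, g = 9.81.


Junction pressure: p_j = p1 + rho*g*(z1 - z_j)/1000 - rho*g*hf/1000.
Elevation term = 1000*9.81*(14.9 - 3.0)/1000 = 116.739 kPa.
Friction term = 1000*9.81*6.72/1000 = 65.923 kPa.
p_j = 201 + 116.739 - 65.923 = 251.82 kPa.

251.82


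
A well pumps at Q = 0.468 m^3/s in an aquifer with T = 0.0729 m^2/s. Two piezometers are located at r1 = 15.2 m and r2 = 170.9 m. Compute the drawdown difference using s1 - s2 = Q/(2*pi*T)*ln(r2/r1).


Thiem equation: s1 - s2 = Q/(2*pi*T) * ln(r2/r1).
ln(r2/r1) = ln(170.9/15.2) = 2.4198.
Q/(2*pi*T) = 0.468 / (2*pi*0.0729) = 0.468 / 0.458 = 1.0217.
s1 - s2 = 1.0217 * 2.4198 = 2.4724 m.

2.4724


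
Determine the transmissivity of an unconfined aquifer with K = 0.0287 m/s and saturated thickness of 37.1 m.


Transmissivity is defined as T = K * h.
T = 0.0287 * 37.1
  = 1.0648 m^2/s.

1.0648


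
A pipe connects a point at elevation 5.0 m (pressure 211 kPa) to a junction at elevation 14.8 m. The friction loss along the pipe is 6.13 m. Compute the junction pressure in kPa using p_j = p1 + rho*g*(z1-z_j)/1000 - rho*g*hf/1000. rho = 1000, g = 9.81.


Junction pressure: p_j = p1 + rho*g*(z1 - z_j)/1000 - rho*g*hf/1000.
Elevation term = 1000*9.81*(5.0 - 14.8)/1000 = -96.138 kPa.
Friction term = 1000*9.81*6.13/1000 = 60.135 kPa.
p_j = 211 + -96.138 - 60.135 = 54.73 kPa.

54.73


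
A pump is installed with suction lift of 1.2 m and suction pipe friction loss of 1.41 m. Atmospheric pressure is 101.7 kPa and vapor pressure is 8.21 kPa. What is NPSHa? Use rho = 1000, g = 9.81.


NPSHa = p_atm/(rho*g) - z_s - hf_s - p_vap/(rho*g).
p_atm/(rho*g) = 101.7*1000 / (1000*9.81) = 10.367 m.
p_vap/(rho*g) = 8.21*1000 / (1000*9.81) = 0.837 m.
NPSHa = 10.367 - 1.2 - 1.41 - 0.837
      = 6.92 m.

6.92


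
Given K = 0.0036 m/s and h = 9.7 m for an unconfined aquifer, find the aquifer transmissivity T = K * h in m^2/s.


Transmissivity is defined as T = K * h.
T = 0.0036 * 9.7
  = 0.0349 m^2/s.

0.0349


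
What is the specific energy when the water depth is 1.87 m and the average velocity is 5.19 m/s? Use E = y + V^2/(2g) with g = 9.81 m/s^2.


Specific energy E = y + V^2/(2g).
Velocity head = V^2/(2g) = 5.19^2 / (2*9.81) = 26.9361 / 19.62 = 1.3729 m.
E = 1.87 + 1.3729 = 3.2429 m.

3.2429


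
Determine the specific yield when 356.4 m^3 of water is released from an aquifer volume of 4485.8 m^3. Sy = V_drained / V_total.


Specific yield Sy = Volume drained / Total volume.
Sy = 356.4 / 4485.8
   = 0.0795.

0.0795


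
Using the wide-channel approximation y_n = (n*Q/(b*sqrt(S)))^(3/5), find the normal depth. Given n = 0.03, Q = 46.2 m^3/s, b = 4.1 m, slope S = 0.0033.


We use the wide-channel approximation y_n = (n*Q/(b*sqrt(S)))^(3/5).
sqrt(S) = sqrt(0.0033) = 0.057446.
Numerator: n*Q = 0.03 * 46.2 = 1.386.
Denominator: b*sqrt(S) = 4.1 * 0.057446 = 0.235529.
arg = 5.8847.
y_n = 5.8847^(3/5) = 2.8962 m.

2.8962


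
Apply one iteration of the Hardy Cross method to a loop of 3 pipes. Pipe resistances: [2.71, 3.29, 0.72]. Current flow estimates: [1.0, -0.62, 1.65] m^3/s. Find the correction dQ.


Numerator terms (r*Q*|Q|): 2.71*1.0*|1.0| = 2.71; 3.29*-0.62*|-0.62| = -1.2647; 0.72*1.65*|1.65| = 1.9602.
Sum of numerator = 3.4055.
Denominator terms (r*|Q|): 2.71*|1.0| = 2.71; 3.29*|-0.62| = 2.0398; 0.72*|1.65| = 1.188.
2 * sum of denominator = 2 * 5.9378 = 11.8756.
dQ = -3.4055 / 11.8756 = -0.2868 m^3/s.

-0.2868


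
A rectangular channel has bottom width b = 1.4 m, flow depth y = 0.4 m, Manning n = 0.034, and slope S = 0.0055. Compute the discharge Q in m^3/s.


For a rectangular channel, the cross-sectional area A = b * y = 1.4 * 0.4 = 0.56 m^2.
The wetted perimeter P = b + 2y = 1.4 + 2*0.4 = 2.2 m.
Hydraulic radius R = A/P = 0.56/2.2 = 0.2545 m.
Velocity V = (1/n)*R^(2/3)*S^(1/2) = (1/0.034)*0.2545^(2/3)*0.0055^(1/2) = 0.8761 m/s.
Discharge Q = A * V = 0.56 * 0.8761 = 0.491 m^3/s.

0.491


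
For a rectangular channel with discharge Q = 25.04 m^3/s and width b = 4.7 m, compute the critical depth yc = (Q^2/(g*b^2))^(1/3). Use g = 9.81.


Using yc = (Q^2 / (g * b^2))^(1/3):
Q^2 = 25.04^2 = 627.0.
g * b^2 = 9.81 * 4.7^2 = 9.81 * 22.09 = 216.7.
Q^2 / (g*b^2) = 627.0 / 216.7 = 2.8934.
yc = 2.8934^(1/3) = 1.425 m.

1.425


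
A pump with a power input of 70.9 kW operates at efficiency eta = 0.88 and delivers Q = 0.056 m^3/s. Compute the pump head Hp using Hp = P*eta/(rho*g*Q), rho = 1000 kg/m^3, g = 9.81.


Pump head formula: Hp = P * eta / (rho * g * Q).
Numerator: P * eta = 70.9 * 1000 * 0.88 = 62392.0 W.
Denominator: rho * g * Q = 1000 * 9.81 * 0.056 = 549.36.
Hp = 62392.0 / 549.36 = 113.57 m.

113.57


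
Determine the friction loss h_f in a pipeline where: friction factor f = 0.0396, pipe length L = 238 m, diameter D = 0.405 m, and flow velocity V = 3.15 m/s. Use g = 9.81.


Darcy-Weisbach equation: h_f = f * (L/D) * V^2/(2g).
f * L/D = 0.0396 * 238/0.405 = 23.2711.
V^2/(2g) = 3.15^2 / (2*9.81) = 9.9225 / 19.62 = 0.5057 m.
h_f = 23.2711 * 0.5057 = 11.769 m.

11.769


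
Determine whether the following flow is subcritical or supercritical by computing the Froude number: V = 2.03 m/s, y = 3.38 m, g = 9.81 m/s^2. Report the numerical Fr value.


The Froude number is defined as Fr = V / sqrt(g*y).
g*y = 9.81 * 3.38 = 33.1578.
sqrt(g*y) = sqrt(33.1578) = 5.7583.
Fr = 2.03 / 5.7583 = 0.3525.
Since Fr < 1, the flow is subcritical.

0.3525


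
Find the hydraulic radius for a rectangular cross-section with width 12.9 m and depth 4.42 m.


For a rectangular section:
Flow area A = b * y = 12.9 * 4.42 = 57.02 m^2.
Wetted perimeter P = b + 2y = 12.9 + 2*4.42 = 21.74 m.
Hydraulic radius R = A/P = 57.02 / 21.74 = 2.6227 m.

2.6227


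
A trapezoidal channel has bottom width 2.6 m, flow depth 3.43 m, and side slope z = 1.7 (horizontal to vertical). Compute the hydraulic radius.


For a trapezoidal section with side slope z:
A = (b + z*y)*y = (2.6 + 1.7*3.43)*3.43 = 28.918 m^2.
P = b + 2*y*sqrt(1 + z^2) = 2.6 + 2*3.43*sqrt(1 + 1.7^2) = 16.13 m.
R = A/P = 28.918 / 16.13 = 1.7928 m.

1.7928


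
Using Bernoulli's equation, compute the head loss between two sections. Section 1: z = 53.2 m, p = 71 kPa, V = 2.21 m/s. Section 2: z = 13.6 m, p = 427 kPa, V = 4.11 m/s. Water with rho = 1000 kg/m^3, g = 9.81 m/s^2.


Total head at each section: H = z + p/(rho*g) + V^2/(2g).
H1 = 53.2 + 71*1000/(1000*9.81) + 2.21^2/(2*9.81)
   = 53.2 + 7.238 + 0.2489
   = 60.686 m.
H2 = 13.6 + 427*1000/(1000*9.81) + 4.11^2/(2*9.81)
   = 13.6 + 43.527 + 0.861
   = 57.988 m.
h_L = H1 - H2 = 60.686 - 57.988 = 2.698 m.

2.698


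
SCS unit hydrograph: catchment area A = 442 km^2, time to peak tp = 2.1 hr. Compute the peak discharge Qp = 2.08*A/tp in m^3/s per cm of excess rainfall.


SCS formula: Qp = 2.08 * A / tp.
Qp = 2.08 * 442 / 2.1
   = 919.36 / 2.1
   = 437.79 m^3/s per cm.

437.79


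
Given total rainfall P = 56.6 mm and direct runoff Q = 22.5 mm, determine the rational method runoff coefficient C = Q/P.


The runoff coefficient C = runoff depth / rainfall depth.
C = 22.5 / 56.6
  = 0.3975.

0.3975


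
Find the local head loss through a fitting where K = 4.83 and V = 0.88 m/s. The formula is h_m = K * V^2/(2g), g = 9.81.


Minor loss formula: h_m = K * V^2/(2g).
V^2 = 0.88^2 = 0.7744.
V^2/(2g) = 0.7744 / 19.62 = 0.0395 m.
h_m = 4.83 * 0.0395 = 0.1906 m.

0.1906


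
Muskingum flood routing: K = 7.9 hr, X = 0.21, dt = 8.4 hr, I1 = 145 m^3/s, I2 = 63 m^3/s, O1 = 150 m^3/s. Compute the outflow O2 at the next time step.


Muskingum coefficients:
denom = 2*K*(1-X) + dt = 2*7.9*(1-0.21) + 8.4 = 20.882.
C0 = (dt - 2*K*X)/denom = (8.4 - 2*7.9*0.21)/20.882 = 0.2434.
C1 = (dt + 2*K*X)/denom = (8.4 + 2*7.9*0.21)/20.882 = 0.5612.
C2 = (2*K*(1-X) - dt)/denom = 0.1955.
O2 = C0*I2 + C1*I1 + C2*O1
   = 0.2434*63 + 0.5612*145 + 0.1955*150
   = 126.02 m^3/s.

126.02


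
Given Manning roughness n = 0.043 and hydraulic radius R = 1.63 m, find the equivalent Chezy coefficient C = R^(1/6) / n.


The Chezy coefficient relates to Manning's n through C = R^(1/6) / n.
R^(1/6) = 1.63^(1/6) = 1.084837.
C = 1.084837 / 0.043 = 25.23 m^(1/2)/s.

25.23


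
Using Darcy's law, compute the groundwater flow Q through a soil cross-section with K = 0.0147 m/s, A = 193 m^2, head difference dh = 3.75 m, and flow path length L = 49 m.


Darcy's law: Q = K * A * i, where i = dh/L.
Hydraulic gradient i = 3.75 / 49 = 0.076531.
Q = 0.0147 * 193 * 0.076531
  = 0.2171 m^3/s.

0.2171


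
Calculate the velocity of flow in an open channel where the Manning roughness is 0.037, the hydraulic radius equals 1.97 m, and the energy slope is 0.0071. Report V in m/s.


Manning's equation gives V = (1/n) * R^(2/3) * S^(1/2).
First, compute R^(2/3) = 1.97^(2/3) = 1.5715.
Next, S^(1/2) = 0.0071^(1/2) = 0.084261.
Then 1/n = 1/0.037 = 27.03.
V = 27.03 * 1.5715 * 0.084261 = 3.5788 m/s.

3.5788


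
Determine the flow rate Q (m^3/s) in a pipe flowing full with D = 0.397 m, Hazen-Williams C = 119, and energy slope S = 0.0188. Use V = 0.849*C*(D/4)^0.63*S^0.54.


For a full circular pipe, R = D/4 = 0.397/4 = 0.0993 m.
V = 0.849 * 119 * 0.0993^0.63 * 0.0188^0.54
  = 0.849 * 119 * 0.233314 * 0.116962
  = 2.757 m/s.
Pipe area A = pi*D^2/4 = pi*0.397^2/4 = 0.1238 m^2.
Q = A * V = 0.1238 * 2.757 = 0.3413 m^3/s.

0.3413


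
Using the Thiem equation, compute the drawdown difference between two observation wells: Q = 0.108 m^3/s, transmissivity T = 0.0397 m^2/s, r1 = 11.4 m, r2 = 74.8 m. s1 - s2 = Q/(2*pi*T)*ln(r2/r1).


Thiem equation: s1 - s2 = Q/(2*pi*T) * ln(r2/r1).
ln(r2/r1) = ln(74.8/11.4) = 1.8812.
Q/(2*pi*T) = 0.108 / (2*pi*0.0397) = 0.108 / 0.2494 = 0.433.
s1 - s2 = 0.433 * 1.8812 = 0.8145 m.

0.8145


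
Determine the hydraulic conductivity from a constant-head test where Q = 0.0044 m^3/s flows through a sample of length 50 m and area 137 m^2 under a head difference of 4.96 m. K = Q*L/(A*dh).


From K = Q*L / (A*dh):
Numerator: Q*L = 0.0044 * 50 = 0.22.
Denominator: A*dh = 137 * 4.96 = 679.52.
K = 0.22 / 679.52 = 0.000324 m/s.

0.000324


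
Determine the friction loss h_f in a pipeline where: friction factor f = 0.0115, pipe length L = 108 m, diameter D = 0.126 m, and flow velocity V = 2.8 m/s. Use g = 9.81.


Darcy-Weisbach equation: h_f = f * (L/D) * V^2/(2g).
f * L/D = 0.0115 * 108/0.126 = 9.8571.
V^2/(2g) = 2.8^2 / (2*9.81) = 7.84 / 19.62 = 0.3996 m.
h_f = 9.8571 * 0.3996 = 3.939 m.

3.939


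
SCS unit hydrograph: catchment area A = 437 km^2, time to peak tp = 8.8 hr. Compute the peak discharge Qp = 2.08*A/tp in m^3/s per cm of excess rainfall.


SCS formula: Qp = 2.08 * A / tp.
Qp = 2.08 * 437 / 8.8
   = 908.96 / 8.8
   = 103.29 m^3/s per cm.

103.29


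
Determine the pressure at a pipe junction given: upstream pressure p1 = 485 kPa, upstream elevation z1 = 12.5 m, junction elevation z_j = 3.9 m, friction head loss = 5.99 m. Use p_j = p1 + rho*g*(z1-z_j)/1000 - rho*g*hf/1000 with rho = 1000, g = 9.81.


Junction pressure: p_j = p1 + rho*g*(z1 - z_j)/1000 - rho*g*hf/1000.
Elevation term = 1000*9.81*(12.5 - 3.9)/1000 = 84.366 kPa.
Friction term = 1000*9.81*5.99/1000 = 58.762 kPa.
p_j = 485 + 84.366 - 58.762 = 510.6 kPa.

510.6


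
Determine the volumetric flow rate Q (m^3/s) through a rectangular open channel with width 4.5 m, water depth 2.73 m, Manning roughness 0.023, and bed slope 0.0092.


For a rectangular channel, the cross-sectional area A = b * y = 4.5 * 2.73 = 12.29 m^2.
The wetted perimeter P = b + 2y = 4.5 + 2*2.73 = 9.96 m.
Hydraulic radius R = A/P = 12.29/9.96 = 1.2334 m.
Velocity V = (1/n)*R^(2/3)*S^(1/2) = (1/0.023)*1.2334^(2/3)*0.0092^(1/2) = 4.7963 m/s.
Discharge Q = A * V = 12.29 * 4.7963 = 58.923 m^3/s.

58.923


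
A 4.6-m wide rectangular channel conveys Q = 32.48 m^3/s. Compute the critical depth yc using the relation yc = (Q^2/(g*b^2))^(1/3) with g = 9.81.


Using yc = (Q^2 / (g * b^2))^(1/3):
Q^2 = 32.48^2 = 1054.95.
g * b^2 = 9.81 * 4.6^2 = 9.81 * 21.16 = 207.58.
Q^2 / (g*b^2) = 1054.95 / 207.58 = 5.0821.
yc = 5.0821^(1/3) = 1.7193 m.

1.7193


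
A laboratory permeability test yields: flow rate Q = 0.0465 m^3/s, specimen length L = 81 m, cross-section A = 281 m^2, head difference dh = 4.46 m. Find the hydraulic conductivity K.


From K = Q*L / (A*dh):
Numerator: Q*L = 0.0465 * 81 = 3.7665.
Denominator: A*dh = 281 * 4.46 = 1253.26.
K = 3.7665 / 1253.26 = 0.003005 m/s.

0.003005


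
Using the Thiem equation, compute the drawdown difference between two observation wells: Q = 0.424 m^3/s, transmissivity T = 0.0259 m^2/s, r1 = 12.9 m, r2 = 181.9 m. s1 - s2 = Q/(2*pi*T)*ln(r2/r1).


Thiem equation: s1 - s2 = Q/(2*pi*T) * ln(r2/r1).
ln(r2/r1) = ln(181.9/12.9) = 2.6462.
Q/(2*pi*T) = 0.424 / (2*pi*0.0259) = 0.424 / 0.1627 = 2.6055.
s1 - s2 = 2.6055 * 2.6462 = 6.8947 m.

6.8947


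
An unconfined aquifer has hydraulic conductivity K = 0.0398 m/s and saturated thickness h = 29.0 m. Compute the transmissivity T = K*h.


Transmissivity is defined as T = K * h.
T = 0.0398 * 29.0
  = 1.1542 m^2/s.

1.1542


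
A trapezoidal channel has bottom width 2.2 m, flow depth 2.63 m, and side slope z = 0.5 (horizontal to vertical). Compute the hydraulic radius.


For a trapezoidal section with side slope z:
A = (b + z*y)*y = (2.2 + 0.5*2.63)*2.63 = 9.244 m^2.
P = b + 2*y*sqrt(1 + z^2) = 2.2 + 2*2.63*sqrt(1 + 0.5^2) = 8.081 m.
R = A/P = 9.244 / 8.081 = 1.144 m.

1.144


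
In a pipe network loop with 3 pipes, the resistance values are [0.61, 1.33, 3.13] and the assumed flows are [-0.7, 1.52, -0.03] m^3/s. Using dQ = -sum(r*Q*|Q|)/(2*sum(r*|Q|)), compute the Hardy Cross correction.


Numerator terms (r*Q*|Q|): 0.61*-0.7*|-0.7| = -0.2989; 1.33*1.52*|1.52| = 3.0728; 3.13*-0.03*|-0.03| = -0.0028.
Sum of numerator = 2.7711.
Denominator terms (r*|Q|): 0.61*|-0.7| = 0.427; 1.33*|1.52| = 2.0216; 3.13*|-0.03| = 0.0939.
2 * sum of denominator = 2 * 2.5425 = 5.085.
dQ = -2.7711 / 5.085 = -0.545 m^3/s.

-0.545


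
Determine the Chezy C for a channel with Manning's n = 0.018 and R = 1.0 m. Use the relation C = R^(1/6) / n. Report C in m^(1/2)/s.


The Chezy coefficient relates to Manning's n through C = R^(1/6) / n.
R^(1/6) = 1.0^(1/6) = 1.0.
C = 1.0 / 0.018 = 55.56 m^(1/2)/s.

55.56


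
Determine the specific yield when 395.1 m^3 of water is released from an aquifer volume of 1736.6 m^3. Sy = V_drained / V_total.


Specific yield Sy = Volume drained / Total volume.
Sy = 395.1 / 1736.6
   = 0.2275.

0.2275


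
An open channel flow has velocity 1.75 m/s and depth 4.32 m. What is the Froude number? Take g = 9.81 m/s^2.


The Froude number is defined as Fr = V / sqrt(g*y).
g*y = 9.81 * 4.32 = 42.3792.
sqrt(g*y) = sqrt(42.3792) = 6.5099.
Fr = 1.75 / 6.5099 = 0.2688.

0.2688


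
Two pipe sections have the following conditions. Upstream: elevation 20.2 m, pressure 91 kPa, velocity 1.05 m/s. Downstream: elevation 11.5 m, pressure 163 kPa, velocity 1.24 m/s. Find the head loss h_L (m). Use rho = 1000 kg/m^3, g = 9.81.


Total head at each section: H = z + p/(rho*g) + V^2/(2g).
H1 = 20.2 + 91*1000/(1000*9.81) + 1.05^2/(2*9.81)
   = 20.2 + 9.276 + 0.0562
   = 29.532 m.
H2 = 11.5 + 163*1000/(1000*9.81) + 1.24^2/(2*9.81)
   = 11.5 + 16.616 + 0.0784
   = 28.194 m.
h_L = H1 - H2 = 29.532 - 28.194 = 1.338 m.

1.338


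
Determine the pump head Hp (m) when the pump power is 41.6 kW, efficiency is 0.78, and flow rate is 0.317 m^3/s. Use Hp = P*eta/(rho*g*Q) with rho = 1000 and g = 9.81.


Pump head formula: Hp = P * eta / (rho * g * Q).
Numerator: P * eta = 41.6 * 1000 * 0.78 = 32448.0 W.
Denominator: rho * g * Q = 1000 * 9.81 * 0.317 = 3109.77.
Hp = 32448.0 / 3109.77 = 10.43 m.

10.43


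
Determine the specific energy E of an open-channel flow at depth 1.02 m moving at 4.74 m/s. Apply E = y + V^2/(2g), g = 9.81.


Specific energy E = y + V^2/(2g).
Velocity head = V^2/(2g) = 4.74^2 / (2*9.81) = 22.4676 / 19.62 = 1.1451 m.
E = 1.02 + 1.1451 = 2.1651 m.

2.1651


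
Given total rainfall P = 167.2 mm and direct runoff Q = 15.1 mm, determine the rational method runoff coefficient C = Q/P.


The runoff coefficient C = runoff depth / rainfall depth.
C = 15.1 / 167.2
  = 0.0903.

0.0903


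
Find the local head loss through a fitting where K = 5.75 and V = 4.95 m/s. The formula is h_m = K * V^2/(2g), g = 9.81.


Minor loss formula: h_m = K * V^2/(2g).
V^2 = 4.95^2 = 24.5025.
V^2/(2g) = 24.5025 / 19.62 = 1.2489 m.
h_m = 5.75 * 1.2489 = 7.1809 m.

7.1809


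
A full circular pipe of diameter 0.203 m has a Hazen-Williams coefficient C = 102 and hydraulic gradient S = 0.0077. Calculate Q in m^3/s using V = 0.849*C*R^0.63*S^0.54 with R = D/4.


For a full circular pipe, R = D/4 = 0.203/4 = 0.0508 m.
V = 0.849 * 102 * 0.0508^0.63 * 0.0077^0.54
  = 0.849 * 102 * 0.152906 * 0.072228
  = 0.9564 m/s.
Pipe area A = pi*D^2/4 = pi*0.203^2/4 = 0.0324 m^2.
Q = A * V = 0.0324 * 0.9564 = 0.031 m^3/s.

0.031


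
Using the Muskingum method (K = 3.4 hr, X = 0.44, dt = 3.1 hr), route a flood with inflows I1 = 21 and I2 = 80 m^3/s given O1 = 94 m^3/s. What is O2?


Muskingum coefficients:
denom = 2*K*(1-X) + dt = 2*3.4*(1-0.44) + 3.1 = 6.908.
C0 = (dt - 2*K*X)/denom = (3.1 - 2*3.4*0.44)/6.908 = 0.0156.
C1 = (dt + 2*K*X)/denom = (3.1 + 2*3.4*0.44)/6.908 = 0.8819.
C2 = (2*K*(1-X) - dt)/denom = 0.1025.
O2 = C0*I2 + C1*I1 + C2*O1
   = 0.0156*80 + 0.8819*21 + 0.1025*94
   = 29.4 m^3/s.

29.4


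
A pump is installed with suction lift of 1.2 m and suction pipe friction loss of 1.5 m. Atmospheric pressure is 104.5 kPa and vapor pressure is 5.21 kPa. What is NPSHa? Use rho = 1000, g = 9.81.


NPSHa = p_atm/(rho*g) - z_s - hf_s - p_vap/(rho*g).
p_atm/(rho*g) = 104.5*1000 / (1000*9.81) = 10.652 m.
p_vap/(rho*g) = 5.21*1000 / (1000*9.81) = 0.531 m.
NPSHa = 10.652 - 1.2 - 1.5 - 0.531
      = 7.42 m.

7.42


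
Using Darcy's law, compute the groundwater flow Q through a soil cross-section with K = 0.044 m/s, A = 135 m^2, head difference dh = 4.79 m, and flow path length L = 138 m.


Darcy's law: Q = K * A * i, where i = dh/L.
Hydraulic gradient i = 4.79 / 138 = 0.03471.
Q = 0.044 * 135 * 0.03471
  = 0.2062 m^3/s.

0.2062


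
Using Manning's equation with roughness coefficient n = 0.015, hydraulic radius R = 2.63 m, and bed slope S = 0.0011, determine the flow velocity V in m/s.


Manning's equation gives V = (1/n) * R^(2/3) * S^(1/2).
First, compute R^(2/3) = 2.63^(2/3) = 1.9053.
Next, S^(1/2) = 0.0011^(1/2) = 0.033166.
Then 1/n = 1/0.015 = 66.67.
V = 66.67 * 1.9053 * 0.033166 = 4.2128 m/s.

4.2128


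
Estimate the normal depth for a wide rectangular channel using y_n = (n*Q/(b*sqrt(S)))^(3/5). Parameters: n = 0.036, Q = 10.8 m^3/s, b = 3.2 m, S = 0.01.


We use the wide-channel approximation y_n = (n*Q/(b*sqrt(S)))^(3/5).
sqrt(S) = sqrt(0.01) = 0.1.
Numerator: n*Q = 0.036 * 10.8 = 0.3888.
Denominator: b*sqrt(S) = 3.2 * 0.1 = 0.32.
arg = 1.215.
y_n = 1.215^(3/5) = 1.1239 m.

1.1239


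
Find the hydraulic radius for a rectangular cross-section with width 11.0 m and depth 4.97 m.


For a rectangular section:
Flow area A = b * y = 11.0 * 4.97 = 54.67 m^2.
Wetted perimeter P = b + 2y = 11.0 + 2*4.97 = 20.94 m.
Hydraulic radius R = A/P = 54.67 / 20.94 = 2.6108 m.

2.6108


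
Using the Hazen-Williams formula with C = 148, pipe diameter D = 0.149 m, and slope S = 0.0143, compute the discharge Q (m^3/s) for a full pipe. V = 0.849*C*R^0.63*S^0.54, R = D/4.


For a full circular pipe, R = D/4 = 0.149/4 = 0.0372 m.
V = 0.849 * 148 * 0.0372^0.63 * 0.0143^0.54
  = 0.849 * 148 * 0.125837 * 0.100898
  = 1.5954 m/s.
Pipe area A = pi*D^2/4 = pi*0.149^2/4 = 0.0174 m^2.
Q = A * V = 0.0174 * 1.5954 = 0.0278 m^3/s.

0.0278


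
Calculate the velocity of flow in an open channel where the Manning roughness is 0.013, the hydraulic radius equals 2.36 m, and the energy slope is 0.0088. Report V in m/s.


Manning's equation gives V = (1/n) * R^(2/3) * S^(1/2).
First, compute R^(2/3) = 2.36^(2/3) = 1.7726.
Next, S^(1/2) = 0.0088^(1/2) = 0.093808.
Then 1/n = 1/0.013 = 76.92.
V = 76.92 * 1.7726 * 0.093808 = 12.791 m/s.

12.791


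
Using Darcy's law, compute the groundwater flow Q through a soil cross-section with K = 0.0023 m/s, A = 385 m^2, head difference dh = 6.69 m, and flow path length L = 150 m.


Darcy's law: Q = K * A * i, where i = dh/L.
Hydraulic gradient i = 6.69 / 150 = 0.0446.
Q = 0.0023 * 385 * 0.0446
  = 0.0395 m^3/s.

0.0395


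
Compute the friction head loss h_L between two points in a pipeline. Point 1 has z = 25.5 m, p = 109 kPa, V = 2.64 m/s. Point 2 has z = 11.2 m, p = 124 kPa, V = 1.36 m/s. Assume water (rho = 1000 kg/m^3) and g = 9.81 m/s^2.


Total head at each section: H = z + p/(rho*g) + V^2/(2g).
H1 = 25.5 + 109*1000/(1000*9.81) + 2.64^2/(2*9.81)
   = 25.5 + 11.111 + 0.3552
   = 36.966 m.
H2 = 11.2 + 124*1000/(1000*9.81) + 1.36^2/(2*9.81)
   = 11.2 + 12.64 + 0.0943
   = 23.934 m.
h_L = H1 - H2 = 36.966 - 23.934 = 13.032 m.

13.032


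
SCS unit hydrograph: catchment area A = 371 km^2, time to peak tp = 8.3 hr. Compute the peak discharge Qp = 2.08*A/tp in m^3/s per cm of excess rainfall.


SCS formula: Qp = 2.08 * A / tp.
Qp = 2.08 * 371 / 8.3
   = 771.68 / 8.3
   = 92.97 m^3/s per cm.

92.97


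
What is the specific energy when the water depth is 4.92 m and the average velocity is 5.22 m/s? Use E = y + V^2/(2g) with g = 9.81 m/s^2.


Specific energy E = y + V^2/(2g).
Velocity head = V^2/(2g) = 5.22^2 / (2*9.81) = 27.2484 / 19.62 = 1.3888 m.
E = 4.92 + 1.3888 = 6.3088 m.

6.3088


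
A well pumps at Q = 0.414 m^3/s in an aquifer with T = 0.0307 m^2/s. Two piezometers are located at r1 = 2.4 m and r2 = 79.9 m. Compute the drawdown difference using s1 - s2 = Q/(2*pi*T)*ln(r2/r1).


Thiem equation: s1 - s2 = Q/(2*pi*T) * ln(r2/r1).
ln(r2/r1) = ln(79.9/2.4) = 3.5053.
Q/(2*pi*T) = 0.414 / (2*pi*0.0307) = 0.414 / 0.1929 = 2.1463.
s1 - s2 = 2.1463 * 3.5053 = 7.5233 m.

7.5233


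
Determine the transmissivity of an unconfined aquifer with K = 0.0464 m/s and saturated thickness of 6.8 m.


Transmissivity is defined as T = K * h.
T = 0.0464 * 6.8
  = 0.3155 m^2/s.

0.3155


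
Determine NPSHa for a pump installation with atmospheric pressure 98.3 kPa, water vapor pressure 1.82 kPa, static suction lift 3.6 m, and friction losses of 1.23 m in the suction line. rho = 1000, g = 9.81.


NPSHa = p_atm/(rho*g) - z_s - hf_s - p_vap/(rho*g).
p_atm/(rho*g) = 98.3*1000 / (1000*9.81) = 10.02 m.
p_vap/(rho*g) = 1.82*1000 / (1000*9.81) = 0.186 m.
NPSHa = 10.02 - 3.6 - 1.23 - 0.186
      = 5.0 m.

5.0


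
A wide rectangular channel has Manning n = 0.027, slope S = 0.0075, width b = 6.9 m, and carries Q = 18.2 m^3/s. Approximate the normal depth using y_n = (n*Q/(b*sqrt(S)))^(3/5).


We use the wide-channel approximation y_n = (n*Q/(b*sqrt(S)))^(3/5).
sqrt(S) = sqrt(0.0075) = 0.086603.
Numerator: n*Q = 0.027 * 18.2 = 0.4914.
Denominator: b*sqrt(S) = 6.9 * 0.086603 = 0.597561.
arg = 0.8223.
y_n = 0.8223^(3/5) = 0.8893 m.

0.8893


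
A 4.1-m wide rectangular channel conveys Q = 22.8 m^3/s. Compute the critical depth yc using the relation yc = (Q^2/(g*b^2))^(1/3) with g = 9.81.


Using yc = (Q^2 / (g * b^2))^(1/3):
Q^2 = 22.8^2 = 519.84.
g * b^2 = 9.81 * 4.1^2 = 9.81 * 16.81 = 164.91.
Q^2 / (g*b^2) = 519.84 / 164.91 = 3.1523.
yc = 3.1523^(1/3) = 1.4663 m.

1.4663


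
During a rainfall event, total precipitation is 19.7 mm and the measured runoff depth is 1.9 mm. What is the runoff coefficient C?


The runoff coefficient C = runoff depth / rainfall depth.
C = 1.9 / 19.7
  = 0.0964.

0.0964


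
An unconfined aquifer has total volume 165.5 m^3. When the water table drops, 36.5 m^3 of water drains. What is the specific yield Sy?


Specific yield Sy = Volume drained / Total volume.
Sy = 36.5 / 165.5
   = 0.2205.

0.2205


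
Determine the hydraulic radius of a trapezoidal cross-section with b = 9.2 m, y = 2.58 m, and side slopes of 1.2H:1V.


For a trapezoidal section with side slope z:
A = (b + z*y)*y = (9.2 + 1.2*2.58)*2.58 = 31.724 m^2.
P = b + 2*y*sqrt(1 + z^2) = 9.2 + 2*2.58*sqrt(1 + 1.2^2) = 17.26 m.
R = A/P = 31.724 / 17.26 = 1.838 m.

1.838


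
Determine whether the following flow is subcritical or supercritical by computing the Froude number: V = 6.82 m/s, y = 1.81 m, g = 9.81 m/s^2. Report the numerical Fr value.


The Froude number is defined as Fr = V / sqrt(g*y).
g*y = 9.81 * 1.81 = 17.7561.
sqrt(g*y) = sqrt(17.7561) = 4.2138.
Fr = 6.82 / 4.2138 = 1.6185.
Since Fr > 1, the flow is supercritical.

1.6185


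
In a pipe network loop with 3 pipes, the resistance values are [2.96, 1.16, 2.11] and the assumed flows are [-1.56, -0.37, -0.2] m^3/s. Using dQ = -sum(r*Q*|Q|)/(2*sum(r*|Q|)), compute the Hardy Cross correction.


Numerator terms (r*Q*|Q|): 2.96*-1.56*|-1.56| = -7.2035; 1.16*-0.37*|-0.37| = -0.1588; 2.11*-0.2*|-0.2| = -0.0844.
Sum of numerator = -7.4467.
Denominator terms (r*|Q|): 2.96*|-1.56| = 4.6176; 1.16*|-0.37| = 0.4292; 2.11*|-0.2| = 0.422.
2 * sum of denominator = 2 * 5.4688 = 10.9376.
dQ = --7.4467 / 10.9376 = 0.6808 m^3/s.

0.6808


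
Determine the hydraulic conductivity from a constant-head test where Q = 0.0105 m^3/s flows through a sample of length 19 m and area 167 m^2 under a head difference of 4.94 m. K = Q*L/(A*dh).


From K = Q*L / (A*dh):
Numerator: Q*L = 0.0105 * 19 = 0.1995.
Denominator: A*dh = 167 * 4.94 = 824.98.
K = 0.1995 / 824.98 = 0.000242 m/s.

0.000242


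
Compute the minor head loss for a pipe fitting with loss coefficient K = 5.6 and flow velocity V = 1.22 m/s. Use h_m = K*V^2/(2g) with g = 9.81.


Minor loss formula: h_m = K * V^2/(2g).
V^2 = 1.22^2 = 1.4884.
V^2/(2g) = 1.4884 / 19.62 = 0.0759 m.
h_m = 5.6 * 0.0759 = 0.4248 m.

0.4248


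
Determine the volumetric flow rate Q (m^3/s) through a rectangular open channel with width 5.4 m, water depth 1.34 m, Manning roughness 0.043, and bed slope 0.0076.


For a rectangular channel, the cross-sectional area A = b * y = 5.4 * 1.34 = 7.24 m^2.
The wetted perimeter P = b + 2y = 5.4 + 2*1.34 = 8.08 m.
Hydraulic radius R = A/P = 7.24/8.08 = 0.8955 m.
Velocity V = (1/n)*R^(2/3)*S^(1/2) = (1/0.043)*0.8955^(2/3)*0.0076^(1/2) = 1.8836 m/s.
Discharge Q = A * V = 7.24 * 1.8836 = 13.63 m^3/s.

13.63


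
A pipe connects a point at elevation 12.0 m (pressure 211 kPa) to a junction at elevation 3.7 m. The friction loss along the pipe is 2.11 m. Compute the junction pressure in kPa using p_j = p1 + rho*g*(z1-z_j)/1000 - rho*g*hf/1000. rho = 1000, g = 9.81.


Junction pressure: p_j = p1 + rho*g*(z1 - z_j)/1000 - rho*g*hf/1000.
Elevation term = 1000*9.81*(12.0 - 3.7)/1000 = 81.423 kPa.
Friction term = 1000*9.81*2.11/1000 = 20.699 kPa.
p_j = 211 + 81.423 - 20.699 = 271.72 kPa.

271.72


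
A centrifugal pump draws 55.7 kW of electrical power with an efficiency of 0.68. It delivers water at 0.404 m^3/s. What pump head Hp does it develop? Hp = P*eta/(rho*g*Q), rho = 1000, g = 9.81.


Pump head formula: Hp = P * eta / (rho * g * Q).
Numerator: P * eta = 55.7 * 1000 * 0.68 = 37876.0 W.
Denominator: rho * g * Q = 1000 * 9.81 * 0.404 = 3963.24.
Hp = 37876.0 / 3963.24 = 9.56 m.

9.56


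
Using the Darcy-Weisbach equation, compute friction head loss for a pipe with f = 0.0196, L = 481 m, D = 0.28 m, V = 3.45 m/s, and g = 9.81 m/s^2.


Darcy-Weisbach equation: h_f = f * (L/D) * V^2/(2g).
f * L/D = 0.0196 * 481/0.28 = 33.67.
V^2/(2g) = 3.45^2 / (2*9.81) = 11.9025 / 19.62 = 0.6067 m.
h_f = 33.67 * 0.6067 = 20.426 m.

20.426


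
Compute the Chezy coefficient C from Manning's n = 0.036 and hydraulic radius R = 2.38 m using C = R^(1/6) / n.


The Chezy coefficient relates to Manning's n through C = R^(1/6) / n.
R^(1/6) = 2.38^(1/6) = 1.155481.
C = 1.155481 / 0.036 = 32.1 m^(1/2)/s.

32.1


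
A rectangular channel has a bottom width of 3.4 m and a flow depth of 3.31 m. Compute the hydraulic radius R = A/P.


For a rectangular section:
Flow area A = b * y = 3.4 * 3.31 = 11.25 m^2.
Wetted perimeter P = b + 2y = 3.4 + 2*3.31 = 10.02 m.
Hydraulic radius R = A/P = 11.25 / 10.02 = 1.1232 m.

1.1232


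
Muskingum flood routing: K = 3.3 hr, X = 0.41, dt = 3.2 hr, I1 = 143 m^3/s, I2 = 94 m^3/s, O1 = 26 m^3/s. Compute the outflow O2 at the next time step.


Muskingum coefficients:
denom = 2*K*(1-X) + dt = 2*3.3*(1-0.41) + 3.2 = 7.094.
C0 = (dt - 2*K*X)/denom = (3.2 - 2*3.3*0.41)/7.094 = 0.0696.
C1 = (dt + 2*K*X)/denom = (3.2 + 2*3.3*0.41)/7.094 = 0.8325.
C2 = (2*K*(1-X) - dt)/denom = 0.0978.
O2 = C0*I2 + C1*I1 + C2*O1
   = 0.0696*94 + 0.8325*143 + 0.0978*26
   = 128.14 m^3/s.

128.14


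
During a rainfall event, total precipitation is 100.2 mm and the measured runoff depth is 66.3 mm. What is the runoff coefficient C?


The runoff coefficient C = runoff depth / rainfall depth.
C = 66.3 / 100.2
  = 0.6617.

0.6617


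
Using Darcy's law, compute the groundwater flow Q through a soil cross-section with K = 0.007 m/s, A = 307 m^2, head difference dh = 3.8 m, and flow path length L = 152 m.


Darcy's law: Q = K * A * i, where i = dh/L.
Hydraulic gradient i = 3.8 / 152 = 0.025.
Q = 0.007 * 307 * 0.025
  = 0.0537 m^3/s.

0.0537


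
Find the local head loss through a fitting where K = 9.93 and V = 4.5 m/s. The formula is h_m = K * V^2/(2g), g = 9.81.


Minor loss formula: h_m = K * V^2/(2g).
V^2 = 4.5^2 = 20.25.
V^2/(2g) = 20.25 / 19.62 = 1.0321 m.
h_m = 9.93 * 1.0321 = 10.2489 m.

10.2489


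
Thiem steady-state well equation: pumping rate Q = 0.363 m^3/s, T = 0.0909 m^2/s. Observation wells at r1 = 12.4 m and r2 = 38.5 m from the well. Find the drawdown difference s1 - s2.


Thiem equation: s1 - s2 = Q/(2*pi*T) * ln(r2/r1).
ln(r2/r1) = ln(38.5/12.4) = 1.133.
Q/(2*pi*T) = 0.363 / (2*pi*0.0909) = 0.363 / 0.5711 = 0.6356.
s1 - s2 = 0.6356 * 1.133 = 0.7201 m.

0.7201


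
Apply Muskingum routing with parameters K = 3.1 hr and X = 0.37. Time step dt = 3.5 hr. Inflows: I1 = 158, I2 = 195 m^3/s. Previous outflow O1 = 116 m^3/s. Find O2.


Muskingum coefficients:
denom = 2*K*(1-X) + dt = 2*3.1*(1-0.37) + 3.5 = 7.406.
C0 = (dt - 2*K*X)/denom = (3.5 - 2*3.1*0.37)/7.406 = 0.1628.
C1 = (dt + 2*K*X)/denom = (3.5 + 2*3.1*0.37)/7.406 = 0.7823.
C2 = (2*K*(1-X) - dt)/denom = 0.0548.
O2 = C0*I2 + C1*I1 + C2*O1
   = 0.1628*195 + 0.7823*158 + 0.0548*116
   = 161.72 m^3/s.

161.72


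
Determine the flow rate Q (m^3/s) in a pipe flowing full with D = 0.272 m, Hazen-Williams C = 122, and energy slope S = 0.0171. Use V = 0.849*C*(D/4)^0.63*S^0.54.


For a full circular pipe, R = D/4 = 0.272/4 = 0.068 m.
V = 0.849 * 122 * 0.068^0.63 * 0.0171^0.54
  = 0.849 * 122 * 0.183857 * 0.111127
  = 2.1162 m/s.
Pipe area A = pi*D^2/4 = pi*0.272^2/4 = 0.0581 m^2.
Q = A * V = 0.0581 * 2.1162 = 0.123 m^3/s.

0.123


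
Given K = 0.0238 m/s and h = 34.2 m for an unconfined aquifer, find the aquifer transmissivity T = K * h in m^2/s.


Transmissivity is defined as T = K * h.
T = 0.0238 * 34.2
  = 0.814 m^2/s.

0.814


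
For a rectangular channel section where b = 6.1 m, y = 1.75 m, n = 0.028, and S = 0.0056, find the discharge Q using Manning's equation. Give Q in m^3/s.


For a rectangular channel, the cross-sectional area A = b * y = 6.1 * 1.75 = 10.67 m^2.
The wetted perimeter P = b + 2y = 6.1 + 2*1.75 = 9.6 m.
Hydraulic radius R = A/P = 10.67/9.6 = 1.112 m.
Velocity V = (1/n)*R^(2/3)*S^(1/2) = (1/0.028)*1.112^(2/3)*0.0056^(1/2) = 2.8686 m/s.
Discharge Q = A * V = 10.67 * 2.8686 = 30.622 m^3/s.

30.622


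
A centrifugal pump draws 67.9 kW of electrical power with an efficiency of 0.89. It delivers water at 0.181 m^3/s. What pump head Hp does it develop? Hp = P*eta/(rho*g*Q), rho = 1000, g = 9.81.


Pump head formula: Hp = P * eta / (rho * g * Q).
Numerator: P * eta = 67.9 * 1000 * 0.89 = 60431.0 W.
Denominator: rho * g * Q = 1000 * 9.81 * 0.181 = 1775.61.
Hp = 60431.0 / 1775.61 = 34.03 m.

34.03


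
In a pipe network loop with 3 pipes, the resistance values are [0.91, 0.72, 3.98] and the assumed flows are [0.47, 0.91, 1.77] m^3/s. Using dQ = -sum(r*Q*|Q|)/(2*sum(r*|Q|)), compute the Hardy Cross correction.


Numerator terms (r*Q*|Q|): 0.91*0.47*|0.47| = 0.201; 0.72*0.91*|0.91| = 0.5962; 3.98*1.77*|1.77| = 12.4689.
Sum of numerator = 13.2662.
Denominator terms (r*|Q|): 0.91*|0.47| = 0.4277; 0.72*|0.91| = 0.6552; 3.98*|1.77| = 7.0446.
2 * sum of denominator = 2 * 8.1275 = 16.255.
dQ = -13.2662 / 16.255 = -0.8161 m^3/s.

-0.8161


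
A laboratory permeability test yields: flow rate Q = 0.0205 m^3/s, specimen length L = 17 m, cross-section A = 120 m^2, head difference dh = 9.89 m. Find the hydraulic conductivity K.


From K = Q*L / (A*dh):
Numerator: Q*L = 0.0205 * 17 = 0.3485.
Denominator: A*dh = 120 * 9.89 = 1186.8.
K = 0.3485 / 1186.8 = 0.000294 m/s.

0.000294


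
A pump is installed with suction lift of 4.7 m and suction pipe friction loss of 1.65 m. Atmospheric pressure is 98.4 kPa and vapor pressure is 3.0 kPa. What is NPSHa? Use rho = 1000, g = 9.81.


NPSHa = p_atm/(rho*g) - z_s - hf_s - p_vap/(rho*g).
p_atm/(rho*g) = 98.4*1000 / (1000*9.81) = 10.031 m.
p_vap/(rho*g) = 3.0*1000 / (1000*9.81) = 0.306 m.
NPSHa = 10.031 - 4.7 - 1.65 - 0.306
      = 3.37 m.

3.37


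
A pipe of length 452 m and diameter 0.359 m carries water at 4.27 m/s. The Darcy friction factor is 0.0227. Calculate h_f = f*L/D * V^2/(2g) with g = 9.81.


Darcy-Weisbach equation: h_f = f * (L/D) * V^2/(2g).
f * L/D = 0.0227 * 452/0.359 = 28.5805.
V^2/(2g) = 4.27^2 / (2*9.81) = 18.2329 / 19.62 = 0.9293 m.
h_f = 28.5805 * 0.9293 = 26.56 m.

26.56


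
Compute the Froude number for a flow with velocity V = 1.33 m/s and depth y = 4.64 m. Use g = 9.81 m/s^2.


The Froude number is defined as Fr = V / sqrt(g*y).
g*y = 9.81 * 4.64 = 45.5184.
sqrt(g*y) = sqrt(45.5184) = 6.7467.
Fr = 1.33 / 6.7467 = 0.1971.

0.1971


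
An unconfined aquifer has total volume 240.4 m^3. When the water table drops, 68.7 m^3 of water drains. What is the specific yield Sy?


Specific yield Sy = Volume drained / Total volume.
Sy = 68.7 / 240.4
   = 0.2858.

0.2858


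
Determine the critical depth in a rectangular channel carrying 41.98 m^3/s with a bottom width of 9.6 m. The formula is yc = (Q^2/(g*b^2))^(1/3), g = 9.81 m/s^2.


Using yc = (Q^2 / (g * b^2))^(1/3):
Q^2 = 41.98^2 = 1762.32.
g * b^2 = 9.81 * 9.6^2 = 9.81 * 92.16 = 904.09.
Q^2 / (g*b^2) = 1762.32 / 904.09 = 1.9493.
yc = 1.9493^(1/3) = 1.2492 m.

1.2492


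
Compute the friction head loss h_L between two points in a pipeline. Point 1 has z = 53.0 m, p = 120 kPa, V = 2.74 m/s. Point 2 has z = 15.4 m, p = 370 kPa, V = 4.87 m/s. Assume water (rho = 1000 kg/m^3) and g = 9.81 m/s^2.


Total head at each section: H = z + p/(rho*g) + V^2/(2g).
H1 = 53.0 + 120*1000/(1000*9.81) + 2.74^2/(2*9.81)
   = 53.0 + 12.232 + 0.3827
   = 65.615 m.
H2 = 15.4 + 370*1000/(1000*9.81) + 4.87^2/(2*9.81)
   = 15.4 + 37.717 + 1.2088
   = 54.325 m.
h_L = H1 - H2 = 65.615 - 54.325 = 11.29 m.

11.29


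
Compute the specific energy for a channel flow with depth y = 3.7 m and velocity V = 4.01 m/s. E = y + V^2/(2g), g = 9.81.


Specific energy E = y + V^2/(2g).
Velocity head = V^2/(2g) = 4.01^2 / (2*9.81) = 16.0801 / 19.62 = 0.8196 m.
E = 3.7 + 0.8196 = 4.5196 m.

4.5196


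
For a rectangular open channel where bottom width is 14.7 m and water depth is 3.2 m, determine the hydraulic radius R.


For a rectangular section:
Flow area A = b * y = 14.7 * 3.2 = 47.04 m^2.
Wetted perimeter P = b + 2y = 14.7 + 2*3.2 = 21.1 m.
Hydraulic radius R = A/P = 47.04 / 21.1 = 2.2294 m.

2.2294


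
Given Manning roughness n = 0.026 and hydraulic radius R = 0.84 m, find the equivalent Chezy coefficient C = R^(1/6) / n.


The Chezy coefficient relates to Manning's n through C = R^(1/6) / n.
R^(1/6) = 0.84^(1/6) = 0.971359.
C = 0.971359 / 0.026 = 37.36 m^(1/2)/s.

37.36


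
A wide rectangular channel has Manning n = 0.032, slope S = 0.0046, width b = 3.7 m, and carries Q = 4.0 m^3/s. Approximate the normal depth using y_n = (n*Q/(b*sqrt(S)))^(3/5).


We use the wide-channel approximation y_n = (n*Q/(b*sqrt(S)))^(3/5).
sqrt(S) = sqrt(0.0046) = 0.067823.
Numerator: n*Q = 0.032 * 4.0 = 0.128.
Denominator: b*sqrt(S) = 3.7 * 0.067823 = 0.250945.
arg = 0.5101.
y_n = 0.5101^(3/5) = 0.6677 m.

0.6677


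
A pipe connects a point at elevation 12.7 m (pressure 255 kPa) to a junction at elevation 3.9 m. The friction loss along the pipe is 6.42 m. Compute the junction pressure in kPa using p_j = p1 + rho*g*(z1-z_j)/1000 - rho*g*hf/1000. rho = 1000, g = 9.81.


Junction pressure: p_j = p1 + rho*g*(z1 - z_j)/1000 - rho*g*hf/1000.
Elevation term = 1000*9.81*(12.7 - 3.9)/1000 = 86.328 kPa.
Friction term = 1000*9.81*6.42/1000 = 62.98 kPa.
p_j = 255 + 86.328 - 62.98 = 278.35 kPa.

278.35


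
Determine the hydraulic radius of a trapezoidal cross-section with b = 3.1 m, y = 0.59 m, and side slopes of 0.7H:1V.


For a trapezoidal section with side slope z:
A = (b + z*y)*y = (3.1 + 0.7*0.59)*0.59 = 2.073 m^2.
P = b + 2*y*sqrt(1 + z^2) = 3.1 + 2*0.59*sqrt(1 + 0.7^2) = 4.54 m.
R = A/P = 2.073 / 4.54 = 0.4565 m.

0.4565


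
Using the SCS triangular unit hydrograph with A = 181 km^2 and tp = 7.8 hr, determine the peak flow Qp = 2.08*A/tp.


SCS formula: Qp = 2.08 * A / tp.
Qp = 2.08 * 181 / 7.8
   = 376.48 / 7.8
   = 48.27 m^3/s per cm.

48.27


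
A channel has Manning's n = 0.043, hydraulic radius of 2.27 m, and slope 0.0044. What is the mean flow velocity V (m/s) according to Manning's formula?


Manning's equation gives V = (1/n) * R^(2/3) * S^(1/2).
First, compute R^(2/3) = 2.27^(2/3) = 1.7272.
Next, S^(1/2) = 0.0044^(1/2) = 0.066332.
Then 1/n = 1/0.043 = 23.26.
V = 23.26 * 1.7272 * 0.066332 = 2.6645 m/s.

2.6645
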